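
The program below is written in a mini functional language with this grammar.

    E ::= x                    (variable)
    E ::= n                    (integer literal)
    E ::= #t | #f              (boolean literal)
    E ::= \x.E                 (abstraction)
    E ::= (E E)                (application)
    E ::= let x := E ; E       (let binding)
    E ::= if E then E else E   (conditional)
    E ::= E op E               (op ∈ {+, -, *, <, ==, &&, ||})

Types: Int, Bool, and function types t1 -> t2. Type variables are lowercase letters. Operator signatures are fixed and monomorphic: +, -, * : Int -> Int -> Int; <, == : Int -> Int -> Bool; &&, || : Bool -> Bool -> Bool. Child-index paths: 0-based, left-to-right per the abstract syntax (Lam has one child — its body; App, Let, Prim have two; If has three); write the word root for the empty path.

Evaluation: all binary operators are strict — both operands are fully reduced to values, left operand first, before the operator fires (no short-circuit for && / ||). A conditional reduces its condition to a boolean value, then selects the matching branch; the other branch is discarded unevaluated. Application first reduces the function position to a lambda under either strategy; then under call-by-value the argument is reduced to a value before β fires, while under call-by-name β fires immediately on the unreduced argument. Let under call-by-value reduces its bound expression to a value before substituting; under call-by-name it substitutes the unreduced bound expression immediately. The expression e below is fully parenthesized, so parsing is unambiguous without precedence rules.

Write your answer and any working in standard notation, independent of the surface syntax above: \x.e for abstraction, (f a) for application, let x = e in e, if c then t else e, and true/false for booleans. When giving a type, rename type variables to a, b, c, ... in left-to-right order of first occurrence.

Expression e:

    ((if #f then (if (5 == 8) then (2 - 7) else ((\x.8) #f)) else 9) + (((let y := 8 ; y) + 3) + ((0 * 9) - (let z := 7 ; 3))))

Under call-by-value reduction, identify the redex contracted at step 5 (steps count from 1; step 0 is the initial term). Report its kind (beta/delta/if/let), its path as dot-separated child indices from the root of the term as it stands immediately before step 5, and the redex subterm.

Answer: let at 1.1.1 : (let z = 7 in 3)

Derivation:
step 0: ((if false then (if (5 == 8) then (2 - 7) else ((\x.8) false)) else 9) + (((let y = 8 in y) + 3) + ((0 * 9) - (let z = 7 in 3))))
step 1: [if@0] (9 + (((let y = 8 in y) + 3) + ((0 * 9) - (let z = 7 in 3))))
step 2: [let@1.0.0] (9 + ((8 + 3) + ((0 * 9) - (let z = 7 in 3))))
step 3: [delta@1.0] (9 + (11 + ((0 * 9) - (let z = 7 in 3))))
step 4: [delta@1.1.0] (9 + (11 + (0 - (let z = 7 in 3))))
step 5: [let@1.1.1] (9 + (11 + (0 - 3)))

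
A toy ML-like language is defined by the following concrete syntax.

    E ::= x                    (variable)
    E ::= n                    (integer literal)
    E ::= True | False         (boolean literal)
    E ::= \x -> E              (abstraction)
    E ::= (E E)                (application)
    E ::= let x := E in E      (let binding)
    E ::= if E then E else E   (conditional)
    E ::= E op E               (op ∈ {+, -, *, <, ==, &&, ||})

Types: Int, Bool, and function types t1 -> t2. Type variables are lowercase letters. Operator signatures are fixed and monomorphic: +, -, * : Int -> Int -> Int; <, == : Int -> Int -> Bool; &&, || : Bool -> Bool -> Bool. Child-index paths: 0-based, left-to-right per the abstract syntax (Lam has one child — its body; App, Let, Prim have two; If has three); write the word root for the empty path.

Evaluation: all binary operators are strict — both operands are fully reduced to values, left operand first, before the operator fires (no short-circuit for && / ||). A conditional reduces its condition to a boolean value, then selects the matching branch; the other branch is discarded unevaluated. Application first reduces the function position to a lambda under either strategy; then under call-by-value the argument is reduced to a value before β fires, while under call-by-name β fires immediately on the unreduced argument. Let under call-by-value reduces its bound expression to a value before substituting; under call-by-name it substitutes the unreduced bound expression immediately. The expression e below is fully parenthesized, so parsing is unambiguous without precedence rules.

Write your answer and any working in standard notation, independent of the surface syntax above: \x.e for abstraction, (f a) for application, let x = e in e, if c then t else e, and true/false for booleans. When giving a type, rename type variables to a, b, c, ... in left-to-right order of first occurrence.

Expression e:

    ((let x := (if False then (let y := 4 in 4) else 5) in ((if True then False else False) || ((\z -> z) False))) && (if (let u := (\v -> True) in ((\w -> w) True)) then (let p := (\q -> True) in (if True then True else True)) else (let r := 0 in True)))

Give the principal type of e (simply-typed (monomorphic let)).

Working:
  unify Bool ~ Bool
let y : Int
  unify Int ~ Int
let x : Int
  unify Bool ~ Bool
  unify Bool ~ Bool
  unify Bool ~ Bool
z : a
\z._ : a -> a
  unify a -> a ~ Bool -> b
  unify a ~ Bool
  unify Bool ~ b
_ _ : Bool
  unify Bool ~ Bool
  unify Bool ~ Bool
\v._ : c -> Bool
let u : c -> Bool
w : d
\w._ : d -> d
  unify d -> d ~ Bool -> e
  unify d ~ Bool
  unify Bool ~ e
_ _ : Bool
  unify Bool ~ Bool
\q._ : f -> Bool
let p : f -> Bool
  unify Bool ~ Bool
  unify Bool ~ Bool
let r : Int
  unify Bool ~ Bool
  unify Bool ~ Bool

Answer: Bool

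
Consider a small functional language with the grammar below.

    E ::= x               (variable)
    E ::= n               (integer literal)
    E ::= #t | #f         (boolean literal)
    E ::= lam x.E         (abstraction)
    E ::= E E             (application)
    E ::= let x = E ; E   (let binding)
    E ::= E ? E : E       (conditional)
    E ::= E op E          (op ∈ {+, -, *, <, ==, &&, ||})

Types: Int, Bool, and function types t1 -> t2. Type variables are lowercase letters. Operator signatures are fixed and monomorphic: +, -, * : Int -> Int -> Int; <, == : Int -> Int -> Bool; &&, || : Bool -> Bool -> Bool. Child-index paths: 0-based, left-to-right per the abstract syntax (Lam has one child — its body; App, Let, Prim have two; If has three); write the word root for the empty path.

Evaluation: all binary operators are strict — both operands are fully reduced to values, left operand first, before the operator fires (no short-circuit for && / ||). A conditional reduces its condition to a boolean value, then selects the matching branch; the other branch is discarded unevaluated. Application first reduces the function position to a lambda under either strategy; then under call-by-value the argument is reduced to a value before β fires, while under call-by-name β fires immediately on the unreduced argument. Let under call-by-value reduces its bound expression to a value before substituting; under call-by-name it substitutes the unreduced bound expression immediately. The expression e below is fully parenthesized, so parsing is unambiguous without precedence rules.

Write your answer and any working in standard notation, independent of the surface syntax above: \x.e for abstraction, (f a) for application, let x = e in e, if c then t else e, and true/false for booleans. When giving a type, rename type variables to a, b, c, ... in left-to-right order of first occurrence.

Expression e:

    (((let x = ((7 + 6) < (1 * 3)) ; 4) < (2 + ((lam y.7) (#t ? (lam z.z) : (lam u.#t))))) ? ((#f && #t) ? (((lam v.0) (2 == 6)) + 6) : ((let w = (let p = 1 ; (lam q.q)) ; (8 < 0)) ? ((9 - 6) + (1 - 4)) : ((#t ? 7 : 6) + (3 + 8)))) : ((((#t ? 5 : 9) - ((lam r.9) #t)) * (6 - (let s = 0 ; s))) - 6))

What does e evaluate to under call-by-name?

Derivation:
step 0: (if ((let x = ((7 + 6) < (1 * 3)) in 4) < (2 + ((\y.7) (if true then (\z.z) else (\u.true))))) then (if (false && true) then (((\v.0) (2 == 6)) + 6) else (if (let w = (let p = 1 in (\q.q)) in (8 < 0)) then ((9 - 6) + (1 - 4)) else ((if true then 7 else 6) + (3 + 8)))) else ((((if true then 5 else 9) - ((\r.9) true)) * (6 - (let s = 0 in s))) - 6))
step 1: [let@0.0] (if (4 < (2 + ((\y.7) (if true then (\z.z) else (\u.true))))) then (if (false && true) then (((\v.0) (2 == 6)) + 6) else (if (let w = (let p = 1 in (\q.q)) in (8 < 0)) then ((9 - 6) + (1 - 4)) else ((if true then 7 else 6) + (3 + 8)))) else ((((if true then 5 else 9) - ((\r.9) true)) * (6 - (let s = 0 in s))) - 6))
step 2: [beta@0.1.1] (if (4 < (2 + 7)) then (if (false && true) then (((\v.0) (2 == 6)) + 6) else (if (let w = (let p = 1 in (\q.q)) in (8 < 0)) then ((9 - 6) + (1 - 4)) else ((if true then 7 else 6) + (3 + 8)))) else ((((if true then 5 else 9) - ((\r.9) true)) * (6 - (let s = 0 in s))) - 6))
step 3: [delta@0.1] (if (4 < 9) then (if (false && true) then (((\v.0) (2 == 6)) + 6) else (if (let w = (let p = 1 in (\q.q)) in (8 < 0)) then ((9 - 6) + (1 - 4)) else ((if true then 7 else 6) + (3 + 8)))) else ((((if true then 5 else 9) - ((\r.9) true)) * (6 - (let s = 0 in s))) - 6))
step 4: [delta@0] (if true then (if (false && true) then (((\v.0) (2 == 6)) + 6) else (if (let w = (let p = 1 in (\q.q)) in (8 < 0)) then ((9 - 6) + (1 - 4)) else ((if true then 7 else 6) + (3 + 8)))) else ((((if true then 5 else 9) - ((\r.9) true)) * (6 - (let s = 0 in s))) - 6))
step 5: [if@root] (if (false && true) then (((\v.0) (2 == 6)) + 6) else (if (let w = (let p = 1 in (\q.q)) in (8 < 0)) then ((9 - 6) + (1 - 4)) else ((if true then 7 else 6) + (3 + 8))))
step 6: [delta@0] (if false then (((\v.0) (2 == 6)) + 6) else (if (let w = (let p = 1 in (\q.q)) in (8 < 0)) then ((9 - 6) + (1 - 4)) else ((if true then 7 else 6) + (3 + 8))))
step 7: [if@root] (if (let w = (let p = 1 in (\q.q)) in (8 < 0)) then ((9 - 6) + (1 - 4)) else ((if true then 7 else 6) + (3 + 8)))
step 8: [let@0] (if (8 < 0) then ((9 - 6) + (1 - 4)) else ((if true then 7 else 6) + (3 + 8)))
step 9: [delta@0] (if false then ((9 - 6) + (1 - 4)) else ((if true then 7 else 6) + (3 + 8)))
step 10: [if@root] ((if true then 7 else 6) + (3 + 8))
step 11: [if@0] (7 + (3 + 8))
step 12: [delta@1] (7 + 11)
step 13: [delta@root] 18

Answer: 18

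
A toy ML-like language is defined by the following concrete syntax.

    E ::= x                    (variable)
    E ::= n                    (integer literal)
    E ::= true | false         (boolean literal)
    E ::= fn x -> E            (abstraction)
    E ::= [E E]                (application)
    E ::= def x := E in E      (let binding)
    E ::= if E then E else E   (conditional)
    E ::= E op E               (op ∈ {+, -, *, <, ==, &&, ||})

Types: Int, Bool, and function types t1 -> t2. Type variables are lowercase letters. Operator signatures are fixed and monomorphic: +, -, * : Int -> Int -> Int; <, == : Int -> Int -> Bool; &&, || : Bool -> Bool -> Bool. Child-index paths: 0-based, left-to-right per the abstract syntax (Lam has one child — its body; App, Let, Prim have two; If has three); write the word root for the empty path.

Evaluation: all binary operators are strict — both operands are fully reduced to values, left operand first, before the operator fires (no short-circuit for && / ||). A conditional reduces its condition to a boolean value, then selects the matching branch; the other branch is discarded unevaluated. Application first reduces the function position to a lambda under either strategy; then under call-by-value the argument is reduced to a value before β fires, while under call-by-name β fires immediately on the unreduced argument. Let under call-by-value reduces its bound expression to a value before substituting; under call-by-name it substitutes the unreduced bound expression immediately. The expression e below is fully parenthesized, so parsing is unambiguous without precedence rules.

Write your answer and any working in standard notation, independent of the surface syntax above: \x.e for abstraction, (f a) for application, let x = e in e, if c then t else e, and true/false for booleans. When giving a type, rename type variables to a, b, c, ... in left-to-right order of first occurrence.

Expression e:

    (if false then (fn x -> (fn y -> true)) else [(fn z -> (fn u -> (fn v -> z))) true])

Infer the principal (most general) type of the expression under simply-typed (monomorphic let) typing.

Answer: a -> b -> Bool

Working:
  unify Bool ~ Bool
\y._ : b -> Bool
\x._ : a -> b -> Bool
z : c
\v._ : e -> c
\u._ : d -> e -> c
\z._ : c -> d -> e -> c
  unify c -> d -> e -> c ~ Bool -> f
  unify c ~ Bool
  unify d -> e -> Bool ~ f
_ _ : d -> e -> Bool
  unify a -> b -> Bool ~ d -> e -> Bool
  unify a ~ d
  unify b -> Bool ~ e -> Bool
  unify b ~ e
  unify Bool ~ Bool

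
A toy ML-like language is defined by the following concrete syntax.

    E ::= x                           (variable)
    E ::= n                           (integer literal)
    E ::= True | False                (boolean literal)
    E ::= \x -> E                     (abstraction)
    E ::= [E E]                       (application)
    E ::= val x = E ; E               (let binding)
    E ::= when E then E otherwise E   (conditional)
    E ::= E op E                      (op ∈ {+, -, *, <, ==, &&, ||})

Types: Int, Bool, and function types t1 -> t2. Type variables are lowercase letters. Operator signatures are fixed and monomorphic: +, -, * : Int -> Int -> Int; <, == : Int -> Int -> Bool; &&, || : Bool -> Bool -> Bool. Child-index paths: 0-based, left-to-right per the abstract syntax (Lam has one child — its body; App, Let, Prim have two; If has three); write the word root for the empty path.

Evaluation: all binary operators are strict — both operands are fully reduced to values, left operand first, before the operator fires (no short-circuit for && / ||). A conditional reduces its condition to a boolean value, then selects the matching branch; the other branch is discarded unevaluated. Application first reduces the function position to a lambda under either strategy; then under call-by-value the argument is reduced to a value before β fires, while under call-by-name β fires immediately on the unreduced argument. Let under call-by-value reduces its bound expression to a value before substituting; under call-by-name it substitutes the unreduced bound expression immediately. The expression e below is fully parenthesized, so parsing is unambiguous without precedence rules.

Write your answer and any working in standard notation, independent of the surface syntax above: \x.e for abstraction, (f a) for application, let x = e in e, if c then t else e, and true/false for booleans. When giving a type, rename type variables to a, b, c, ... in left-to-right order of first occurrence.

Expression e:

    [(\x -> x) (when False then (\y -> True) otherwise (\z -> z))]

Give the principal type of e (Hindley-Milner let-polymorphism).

Answer: Bool -> Bool

Derivation:
x : a
\x._ : a -> a
  unify Bool ~ Bool
\y._ : b -> Bool
z : c
\z._ : c -> c
  unify b -> Bool ~ c -> c
  unify b ~ c
  unify Bool ~ c
  unify a -> a ~ (Bool -> Bool) -> d
  unify a ~ Bool -> Bool
  unify Bool -> Bool ~ d
_ _ : Bool -> Bool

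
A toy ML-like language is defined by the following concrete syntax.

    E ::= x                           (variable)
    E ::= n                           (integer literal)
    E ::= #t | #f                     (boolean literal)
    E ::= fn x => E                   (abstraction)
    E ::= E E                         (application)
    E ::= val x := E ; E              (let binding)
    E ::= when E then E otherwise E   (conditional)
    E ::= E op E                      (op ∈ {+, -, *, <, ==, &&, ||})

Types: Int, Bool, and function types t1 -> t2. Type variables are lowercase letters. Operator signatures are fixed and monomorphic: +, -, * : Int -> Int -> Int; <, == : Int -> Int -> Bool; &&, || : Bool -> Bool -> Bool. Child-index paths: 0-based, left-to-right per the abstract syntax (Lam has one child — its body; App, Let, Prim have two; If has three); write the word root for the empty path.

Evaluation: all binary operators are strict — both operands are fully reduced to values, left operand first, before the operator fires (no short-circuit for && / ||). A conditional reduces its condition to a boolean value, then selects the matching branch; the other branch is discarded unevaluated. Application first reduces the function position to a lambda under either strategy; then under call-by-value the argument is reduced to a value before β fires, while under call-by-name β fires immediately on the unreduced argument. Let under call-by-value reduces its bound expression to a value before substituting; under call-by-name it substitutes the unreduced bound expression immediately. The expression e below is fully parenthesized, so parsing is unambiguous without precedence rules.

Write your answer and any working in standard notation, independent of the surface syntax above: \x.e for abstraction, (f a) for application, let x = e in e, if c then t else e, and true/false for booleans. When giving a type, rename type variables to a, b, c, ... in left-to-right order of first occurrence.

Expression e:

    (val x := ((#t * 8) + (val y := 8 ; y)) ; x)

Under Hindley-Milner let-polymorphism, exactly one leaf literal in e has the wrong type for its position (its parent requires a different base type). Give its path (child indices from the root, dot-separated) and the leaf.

Trace:
  unify Bool ~ Int
  FAIL: mismatch Bool ~ Int

Answer: 0.0.0 : true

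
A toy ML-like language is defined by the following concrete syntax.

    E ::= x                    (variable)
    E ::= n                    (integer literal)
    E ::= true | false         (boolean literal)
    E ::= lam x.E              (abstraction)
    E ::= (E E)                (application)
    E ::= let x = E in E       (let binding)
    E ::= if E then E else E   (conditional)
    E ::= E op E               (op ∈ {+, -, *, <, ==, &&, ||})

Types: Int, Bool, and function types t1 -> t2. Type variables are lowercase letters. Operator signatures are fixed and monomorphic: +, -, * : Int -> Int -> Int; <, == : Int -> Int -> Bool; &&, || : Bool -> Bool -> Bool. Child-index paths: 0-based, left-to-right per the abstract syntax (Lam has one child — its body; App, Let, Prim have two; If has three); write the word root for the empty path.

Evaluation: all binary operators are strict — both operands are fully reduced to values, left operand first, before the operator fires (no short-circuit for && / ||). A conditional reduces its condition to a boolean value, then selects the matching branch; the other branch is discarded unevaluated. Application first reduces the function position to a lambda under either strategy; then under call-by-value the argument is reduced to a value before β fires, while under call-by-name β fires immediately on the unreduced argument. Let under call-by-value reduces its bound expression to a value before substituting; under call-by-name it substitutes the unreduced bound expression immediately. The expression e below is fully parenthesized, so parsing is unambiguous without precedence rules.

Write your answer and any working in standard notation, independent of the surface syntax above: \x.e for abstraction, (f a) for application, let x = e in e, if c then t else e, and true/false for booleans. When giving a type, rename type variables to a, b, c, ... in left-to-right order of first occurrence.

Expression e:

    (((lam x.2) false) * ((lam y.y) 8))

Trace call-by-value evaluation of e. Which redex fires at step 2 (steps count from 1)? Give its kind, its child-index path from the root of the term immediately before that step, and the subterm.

Working:
step 0: (((\x.2) false) * ((\y.y) 8))
step 1: [beta@0] (2 * ((\y.y) 8))
step 2: [beta@1] (2 * 8)

Answer: beta at 1 : ((\y.y) 8)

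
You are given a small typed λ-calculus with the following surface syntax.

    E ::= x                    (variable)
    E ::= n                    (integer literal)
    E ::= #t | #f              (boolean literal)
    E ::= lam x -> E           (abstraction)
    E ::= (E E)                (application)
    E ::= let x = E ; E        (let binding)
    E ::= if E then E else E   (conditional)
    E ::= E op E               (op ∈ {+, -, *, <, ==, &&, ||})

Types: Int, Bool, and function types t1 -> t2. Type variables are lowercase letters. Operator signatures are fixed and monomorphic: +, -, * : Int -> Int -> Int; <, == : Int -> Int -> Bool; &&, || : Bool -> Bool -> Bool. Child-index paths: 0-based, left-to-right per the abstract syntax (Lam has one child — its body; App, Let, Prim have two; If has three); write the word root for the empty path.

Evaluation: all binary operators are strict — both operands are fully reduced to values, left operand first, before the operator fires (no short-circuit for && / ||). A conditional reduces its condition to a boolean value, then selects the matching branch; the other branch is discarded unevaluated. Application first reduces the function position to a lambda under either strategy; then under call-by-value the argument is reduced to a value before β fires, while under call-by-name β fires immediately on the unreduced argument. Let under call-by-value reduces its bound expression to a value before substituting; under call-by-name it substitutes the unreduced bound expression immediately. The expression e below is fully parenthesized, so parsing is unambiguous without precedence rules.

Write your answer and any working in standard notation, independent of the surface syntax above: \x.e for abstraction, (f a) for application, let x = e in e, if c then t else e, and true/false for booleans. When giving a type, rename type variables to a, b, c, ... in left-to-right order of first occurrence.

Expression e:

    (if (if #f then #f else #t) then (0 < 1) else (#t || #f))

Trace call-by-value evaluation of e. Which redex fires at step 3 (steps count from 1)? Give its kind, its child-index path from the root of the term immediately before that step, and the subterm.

Trace:
step 0: (if (if false then false else true) then (0 < 1) else (true || false))
step 1: [if@0] (if true then (0 < 1) else (true || false))
step 2: [if@root] (0 < 1)
step 3: [delta@root] true

Answer: delta at root : (0 < 1)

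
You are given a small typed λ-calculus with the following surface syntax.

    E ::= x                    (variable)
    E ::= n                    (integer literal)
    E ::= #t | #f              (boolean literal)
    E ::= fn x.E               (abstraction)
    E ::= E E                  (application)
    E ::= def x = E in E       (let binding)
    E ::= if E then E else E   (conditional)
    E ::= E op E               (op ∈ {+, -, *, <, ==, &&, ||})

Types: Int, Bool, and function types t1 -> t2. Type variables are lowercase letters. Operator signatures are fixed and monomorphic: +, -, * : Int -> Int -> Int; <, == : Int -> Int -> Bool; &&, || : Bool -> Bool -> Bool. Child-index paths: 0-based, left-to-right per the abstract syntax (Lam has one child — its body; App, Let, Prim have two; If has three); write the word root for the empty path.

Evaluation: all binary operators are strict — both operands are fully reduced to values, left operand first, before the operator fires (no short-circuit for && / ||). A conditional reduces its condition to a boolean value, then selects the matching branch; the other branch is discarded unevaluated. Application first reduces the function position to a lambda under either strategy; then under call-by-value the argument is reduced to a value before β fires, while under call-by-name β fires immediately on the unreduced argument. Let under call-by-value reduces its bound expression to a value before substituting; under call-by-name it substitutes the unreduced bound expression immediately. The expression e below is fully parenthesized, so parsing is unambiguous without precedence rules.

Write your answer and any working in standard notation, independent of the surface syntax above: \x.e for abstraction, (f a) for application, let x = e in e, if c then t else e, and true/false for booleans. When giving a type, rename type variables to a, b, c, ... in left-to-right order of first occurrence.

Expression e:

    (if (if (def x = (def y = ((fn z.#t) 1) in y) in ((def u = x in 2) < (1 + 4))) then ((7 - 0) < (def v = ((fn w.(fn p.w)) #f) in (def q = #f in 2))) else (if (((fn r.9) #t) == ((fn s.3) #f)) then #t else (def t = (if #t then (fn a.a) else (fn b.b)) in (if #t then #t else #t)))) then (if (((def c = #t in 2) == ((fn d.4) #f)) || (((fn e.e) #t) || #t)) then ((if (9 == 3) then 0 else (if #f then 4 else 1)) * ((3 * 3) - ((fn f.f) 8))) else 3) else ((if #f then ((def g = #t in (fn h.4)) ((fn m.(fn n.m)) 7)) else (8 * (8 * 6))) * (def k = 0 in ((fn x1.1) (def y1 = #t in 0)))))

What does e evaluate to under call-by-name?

Answer: 384

Working:
step 0: (if (if (let x = (let y = ((\z.true) 1) in y) in ((let u = x in 2) < (1 + 4))) then ((7 - 0) < (let v = ((\w.(\p.w)) false) in (let q = false in 2))) else (if (((\r.9) true) == ((\s.3) false)) then true else (let t = (if true then (\a.a) else (\b.b)) in (if true then true else true)))) then (if (((let c = true in 2) == ((\d.4) false)) || (((\e.e) true) || true)) then ((if (9 == 3) then 0 else (if false then 4 else 1)) * ((3 * 3) - ((\f.f) 8))) else 3) else ((if false then ((let g = true in (\h.4)) ((\m.(\n.m)) 7)) else (8 * (8 * 6))) * (let k = 0 in ((\x1.1) (let y1 = true in 0)))))
step 1: [let@0.0] (if (if ((let u = (let y = ((\z.true) 1) in y) in 2) < (1 + 4)) then ((7 - 0) < (let v = ((\w.(\p.w)) false) in (let q = false in 2))) else (if (((\r.9) true) == ((\s.3) false)) then true else (let t = (if true then (\a.a) else (\b.b)) in (if true then true else true)))) then (if (((let c = true in 2) == ((\d.4) false)) || (((\e.e) true) || true)) then ((if (9 == 3) then 0 else (if false then 4 else 1)) * ((3 * 3) - ((\f.f) 8))) else 3) else ((if false then ((let g = true in (\h.4)) ((\m.(\n.m)) 7)) else (8 * (8 * 6))) * (let k = 0 in ((\x1.1) (let y1 = true in 0)))))
step 2: [let@0.0.0] (if (if (2 < (1 + 4)) then ((7 - 0) < (let v = ((\w.(\p.w)) false) in (let q = false in 2))) else (if (((\r.9) true) == ((\s.3) false)) then true else (let t = (if true then (\a.a) else (\b.b)) in (if true then true else true)))) then (if (((let c = true in 2) == ((\d.4) false)) || (((\e.e) true) || true)) then ((if (9 == 3) then 0 else (if false then 4 else 1)) * ((3 * 3) - ((\f.f) 8))) else 3) else ((if false then ((let g = true in (\h.4)) ((\m.(\n.m)) 7)) else (8 * (8 * 6))) * (let k = 0 in ((\x1.1) (let y1 = true in 0)))))
step 3: [delta@0.0.1] (if (if (2 < 5) then ((7 - 0) < (let v = ((\w.(\p.w)) false) in (let q = false in 2))) else (if (((\r.9) true) == ((\s.3) false)) then true else (let t = (if true then (\a.a) else (\b.b)) in (if true then true else true)))) then (if (((let c = true in 2) == ((\d.4) false)) || (((\e.e) true) || true)) then ((if (9 == 3) then 0 else (if false then 4 else 1)) * ((3 * 3) - ((\f.f) 8))) else 3) else ((if false then ((let g = true in (\h.4)) ((\m.(\n.m)) 7)) else (8 * (8 * 6))) * (let k = 0 in ((\x1.1) (let y1 = true in 0)))))
step 4: [delta@0.0] (if (if true then ((7 - 0) < (let v = ((\w.(\p.w)) false) in (let q = false in 2))) else (if (((\r.9) true) == ((\s.3) false)) then true else (let t = (if true then (\a.a) else (\b.b)) in (if true then true else true)))) then (if (((let c = true in 2) == ((\d.4) false)) || (((\e.e) true) || true)) then ((if (9 == 3) then 0 else (if false then 4 else 1)) * ((3 * 3) - ((\f.f) 8))) else 3) else ((if false then ((let g = true in (\h.4)) ((\m.(\n.m)) 7)) else (8 * (8 * 6))) * (let k = 0 in ((\x1.1) (let y1 = true in 0)))))
step 5: [if@0] (if ((7 - 0) < (let v = ((\w.(\p.w)) false) in (let q = false in 2))) then (if (((let c = true in 2) == ((\d.4) false)) || (((\e.e) true) || true)) then ((if (9 == 3) then 0 else (if false then 4 else 1)) * ((3 * 3) - ((\f.f) 8))) else 3) else ((if false then ((let g = true in (\h.4)) ((\m.(\n.m)) 7)) else (8 * (8 * 6))) * (let k = 0 in ((\x1.1) (let y1 = true in 0)))))
step 6: [delta@0.0] (if (7 < (let v = ((\w.(\p.w)) false) in (let q = false in 2))) then (if (((let c = true in 2) == ((\d.4) false)) || (((\e.e) true) || true)) then ((if (9 == 3) then 0 else (if false then 4 else 1)) * ((3 * 3) - ((\f.f) 8))) else 3) else ((if false then ((let g = true in (\h.4)) ((\m.(\n.m)) 7)) else (8 * (8 * 6))) * (let k = 0 in ((\x1.1) (let y1 = true in 0)))))
step 7: [let@0.1] (if (7 < (let q = false in 2)) then (if (((let c = true in 2) == ((\d.4) false)) || (((\e.e) true) || true)) then ((if (9 == 3) then 0 else (if false then 4 else 1)) * ((3 * 3) - ((\f.f) 8))) else 3) else ((if false then ((let g = true in (\h.4)) ((\m.(\n.m)) 7)) else (8 * (8 * 6))) * (let k = 0 in ((\x1.1) (let y1 = true in 0)))))
step 8: [let@0.1] (if (7 < 2) then (if (((let c = true in 2) == ((\d.4) false)) || (((\e.e) true) || true)) then ((if (9 == 3) then 0 else (if false then 4 else 1)) * ((3 * 3) - ((\f.f) 8))) else 3) else ((if false then ((let g = true in (\h.4)) ((\m.(\n.m)) 7)) else (8 * (8 * 6))) * (let k = 0 in ((\x1.1) (let y1 = true in 0)))))
step 9: [delta@0] (if false then (if (((let c = true in 2) == ((\d.4) false)) || (((\e.e) true) || true)) then ((if (9 == 3) then 0 else (if false then 4 else 1)) * ((3 * 3) - ((\f.f) 8))) else 3) else ((if false then ((let g = true in (\h.4)) ((\m.(\n.m)) 7)) else (8 * (8 * 6))) * (let k = 0 in ((\x1.1) (let y1 = true in 0)))))
step 10: [if@root] ((if false then ((let g = true in (\h.4)) ((\m.(\n.m)) 7)) else (8 * (8 * 6))) * (let k = 0 in ((\x1.1) (let y1 = true in 0))))
step 11: [if@0] ((8 * (8 * 6)) * (let k = 0 in ((\x1.1) (let y1 = true in 0))))
step 12: [delta@0.1] ((8 * 48) * (let k = 0 in ((\x1.1) (let y1 = true in 0))))
step 13: [delta@0] (384 * (let k = 0 in ((\x1.1) (let y1 = true in 0))))
step 14: [let@1] (384 * ((\x1.1) (let y1 = true in 0)))
step 15: [beta@1] (384 * 1)
step 16: [delta@root] 384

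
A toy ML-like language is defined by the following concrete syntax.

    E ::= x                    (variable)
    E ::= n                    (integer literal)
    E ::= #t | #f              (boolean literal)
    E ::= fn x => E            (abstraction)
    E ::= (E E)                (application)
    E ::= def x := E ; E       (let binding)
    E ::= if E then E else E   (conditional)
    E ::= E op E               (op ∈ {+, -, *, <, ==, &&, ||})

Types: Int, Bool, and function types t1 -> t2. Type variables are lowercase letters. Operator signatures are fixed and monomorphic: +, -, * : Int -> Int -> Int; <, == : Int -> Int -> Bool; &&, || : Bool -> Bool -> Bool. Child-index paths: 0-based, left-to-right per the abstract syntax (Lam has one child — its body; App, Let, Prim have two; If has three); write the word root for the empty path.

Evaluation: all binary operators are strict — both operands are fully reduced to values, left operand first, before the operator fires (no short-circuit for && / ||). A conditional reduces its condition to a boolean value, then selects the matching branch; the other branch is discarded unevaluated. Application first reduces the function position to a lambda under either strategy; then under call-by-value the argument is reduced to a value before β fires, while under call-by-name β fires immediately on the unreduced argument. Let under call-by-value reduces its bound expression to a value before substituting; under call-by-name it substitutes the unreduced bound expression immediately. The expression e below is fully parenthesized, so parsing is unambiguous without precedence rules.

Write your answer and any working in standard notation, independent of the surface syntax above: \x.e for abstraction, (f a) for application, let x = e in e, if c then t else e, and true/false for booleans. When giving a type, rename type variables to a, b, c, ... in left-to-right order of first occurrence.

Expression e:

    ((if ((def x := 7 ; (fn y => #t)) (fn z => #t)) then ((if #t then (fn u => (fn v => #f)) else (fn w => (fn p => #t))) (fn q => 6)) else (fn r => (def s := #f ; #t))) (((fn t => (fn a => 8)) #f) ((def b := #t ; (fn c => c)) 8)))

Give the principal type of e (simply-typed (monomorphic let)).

Answer: Bool

Working:
let x : Int
\y._ : a -> Bool
\z._ : b -> Bool
  unify a -> Bool ~ (b -> Bool) -> c
  unify a ~ b -> Bool
  unify Bool ~ c
_ _ : Bool
  unify Bool ~ Bool
  unify Bool ~ Bool
\v._ : e -> Bool
\u._ : d -> e -> Bool
\p._ : g -> Bool
\w._ : f -> g -> Bool
  unify d -> e -> Bool ~ f -> g -> Bool
  unify d ~ f
  unify e -> Bool ~ g -> Bool
  unify e ~ g
  unify Bool ~ Bool
\q._ : h -> Int
  unify f -> g -> Bool ~ (h -> Int) -> i
  unify f ~ h -> Int
  unify g -> Bool ~ i
_ _ : g -> Bool
let s : Bool
\r._ : j -> Bool
  unify g -> Bool ~ j -> Bool
  unify g ~ j
  unify Bool ~ Bool
\a._ : l -> Int
\t._ : k -> l -> Int
  unify k -> l -> Int ~ Bool -> m
  unify k ~ Bool
  unify l -> Int ~ m
_ _ : l -> Int
let b : Bool
c : n
\c._ : n -> n
  unify n -> n ~ Int -> o
  unify n ~ Int
  unify Int ~ o
_ _ : Int
  unify l -> Int ~ Int -> p
  unify l ~ Int
  unify Int ~ p
_ _ : Int
  unify j -> Bool ~ Int -> q
  unify j ~ Int
  unify Bool ~ q
_ _ : Bool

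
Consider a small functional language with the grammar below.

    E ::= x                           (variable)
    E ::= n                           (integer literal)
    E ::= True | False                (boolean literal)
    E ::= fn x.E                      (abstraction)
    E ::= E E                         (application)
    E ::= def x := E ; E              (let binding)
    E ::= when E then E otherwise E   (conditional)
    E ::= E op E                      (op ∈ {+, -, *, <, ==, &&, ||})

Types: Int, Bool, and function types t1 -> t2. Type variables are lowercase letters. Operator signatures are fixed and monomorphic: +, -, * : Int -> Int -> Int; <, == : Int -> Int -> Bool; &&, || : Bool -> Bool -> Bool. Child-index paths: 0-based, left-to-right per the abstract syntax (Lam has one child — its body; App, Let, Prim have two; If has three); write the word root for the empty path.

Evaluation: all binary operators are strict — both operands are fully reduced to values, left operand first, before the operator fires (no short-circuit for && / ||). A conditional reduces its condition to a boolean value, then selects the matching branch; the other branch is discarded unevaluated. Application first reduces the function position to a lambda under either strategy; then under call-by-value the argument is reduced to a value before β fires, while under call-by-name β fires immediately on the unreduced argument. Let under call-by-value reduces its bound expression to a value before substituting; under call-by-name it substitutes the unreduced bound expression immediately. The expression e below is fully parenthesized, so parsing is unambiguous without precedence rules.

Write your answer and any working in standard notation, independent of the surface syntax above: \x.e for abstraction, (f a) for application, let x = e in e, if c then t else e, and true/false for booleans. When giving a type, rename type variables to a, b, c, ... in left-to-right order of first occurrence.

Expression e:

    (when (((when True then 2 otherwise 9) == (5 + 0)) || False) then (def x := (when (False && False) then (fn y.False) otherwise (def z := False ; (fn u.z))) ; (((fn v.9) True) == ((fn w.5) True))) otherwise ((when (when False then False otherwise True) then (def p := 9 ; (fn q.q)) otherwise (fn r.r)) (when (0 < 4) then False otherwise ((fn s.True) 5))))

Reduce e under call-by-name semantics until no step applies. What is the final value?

Trace:
step 0: (if (((if true then 2 else 9) == (5 + 0)) || false) then (let x = (if (false && false) then (\y.false) else (let z = false in (\u.z))) in (((\v.9) true) == ((\w.5) true))) else ((if (if false then false else true) then (let p = 9 in (\q.q)) else (\r.r)) (if (0 < 4) then false else ((\s.true) 5))))
step 1: [if@0.0.0] (if ((2 == (5 + 0)) || false) then (let x = (if (false && false) then (\y.false) else (let z = false in (\u.z))) in (((\v.9) true) == ((\w.5) true))) else ((if (if false then false else true) then (let p = 9 in (\q.q)) else (\r.r)) (if (0 < 4) then false else ((\s.true) 5))))
step 2: [delta@0.0.1] (if ((2 == 5) || false) then (let x = (if (false && false) then (\y.false) else (let z = false in (\u.z))) in (((\v.9) true) == ((\w.5) true))) else ((if (if false then false else true) then (let p = 9 in (\q.q)) else (\r.r)) (if (0 < 4) then false else ((\s.true) 5))))
step 3: [delta@0.0] (if (false || false) then (let x = (if (false && false) then (\y.false) else (let z = false in (\u.z))) in (((\v.9) true) == ((\w.5) true))) else ((if (if false then false else true) then (let p = 9 in (\q.q)) else (\r.r)) (if (0 < 4) then false else ((\s.true) 5))))
step 4: [delta@0] (if false then (let x = (if (false && false) then (\y.false) else (let z = false in (\u.z))) in (((\v.9) true) == ((\w.5) true))) else ((if (if false then false else true) then (let p = 9 in (\q.q)) else (\r.r)) (if (0 < 4) then false else ((\s.true) 5))))
step 5: [if@root] ((if (if false then false else true) then (let p = 9 in (\q.q)) else (\r.r)) (if (0 < 4) then false else ((\s.true) 5)))
step 6: [if@0.0] ((if true then (let p = 9 in (\q.q)) else (\r.r)) (if (0 < 4) then false else ((\s.true) 5)))
step 7: [if@0] ((let p = 9 in (\q.q)) (if (0 < 4) then false else ((\s.true) 5)))
step 8: [let@0] ((\q.q) (if (0 < 4) then false else ((\s.true) 5)))
step 9: [beta@root] (if (0 < 4) then false else ((\s.true) 5))
step 10: [delta@0] (if true then false else ((\s.true) 5))
step 11: [if@root] false

Answer: false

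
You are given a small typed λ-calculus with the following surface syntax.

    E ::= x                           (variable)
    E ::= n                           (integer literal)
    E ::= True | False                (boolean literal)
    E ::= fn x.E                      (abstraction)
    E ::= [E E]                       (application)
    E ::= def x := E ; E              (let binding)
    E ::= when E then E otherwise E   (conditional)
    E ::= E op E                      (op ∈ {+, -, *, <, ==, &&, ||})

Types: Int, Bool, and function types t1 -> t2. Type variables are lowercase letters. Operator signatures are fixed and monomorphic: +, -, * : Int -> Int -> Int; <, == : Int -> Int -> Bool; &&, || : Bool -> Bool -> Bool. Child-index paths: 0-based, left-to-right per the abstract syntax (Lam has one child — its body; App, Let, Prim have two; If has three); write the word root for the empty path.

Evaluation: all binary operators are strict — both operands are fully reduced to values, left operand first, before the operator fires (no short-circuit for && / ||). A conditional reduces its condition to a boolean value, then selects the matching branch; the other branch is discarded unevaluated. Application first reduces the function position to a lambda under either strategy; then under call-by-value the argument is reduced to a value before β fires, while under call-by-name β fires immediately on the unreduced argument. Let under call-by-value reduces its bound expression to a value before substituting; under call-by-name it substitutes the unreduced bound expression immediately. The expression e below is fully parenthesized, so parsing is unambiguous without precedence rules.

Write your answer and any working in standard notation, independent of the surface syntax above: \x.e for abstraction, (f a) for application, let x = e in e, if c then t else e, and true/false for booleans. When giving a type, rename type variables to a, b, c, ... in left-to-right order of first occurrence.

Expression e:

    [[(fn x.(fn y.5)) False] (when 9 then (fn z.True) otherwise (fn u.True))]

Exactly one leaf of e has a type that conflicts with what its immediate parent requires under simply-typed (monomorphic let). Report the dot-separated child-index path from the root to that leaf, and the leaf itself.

Derivation:
\y._ : b -> Int
\x._ : a -> b -> Int
  unify a -> b -> Int ~ Bool -> c
  unify a ~ Bool
  unify b -> Int ~ c
_ _ : b -> Int
  unify Int ~ Bool
  FAIL: mismatch Int ~ Bool

Answer: 1.0 : 9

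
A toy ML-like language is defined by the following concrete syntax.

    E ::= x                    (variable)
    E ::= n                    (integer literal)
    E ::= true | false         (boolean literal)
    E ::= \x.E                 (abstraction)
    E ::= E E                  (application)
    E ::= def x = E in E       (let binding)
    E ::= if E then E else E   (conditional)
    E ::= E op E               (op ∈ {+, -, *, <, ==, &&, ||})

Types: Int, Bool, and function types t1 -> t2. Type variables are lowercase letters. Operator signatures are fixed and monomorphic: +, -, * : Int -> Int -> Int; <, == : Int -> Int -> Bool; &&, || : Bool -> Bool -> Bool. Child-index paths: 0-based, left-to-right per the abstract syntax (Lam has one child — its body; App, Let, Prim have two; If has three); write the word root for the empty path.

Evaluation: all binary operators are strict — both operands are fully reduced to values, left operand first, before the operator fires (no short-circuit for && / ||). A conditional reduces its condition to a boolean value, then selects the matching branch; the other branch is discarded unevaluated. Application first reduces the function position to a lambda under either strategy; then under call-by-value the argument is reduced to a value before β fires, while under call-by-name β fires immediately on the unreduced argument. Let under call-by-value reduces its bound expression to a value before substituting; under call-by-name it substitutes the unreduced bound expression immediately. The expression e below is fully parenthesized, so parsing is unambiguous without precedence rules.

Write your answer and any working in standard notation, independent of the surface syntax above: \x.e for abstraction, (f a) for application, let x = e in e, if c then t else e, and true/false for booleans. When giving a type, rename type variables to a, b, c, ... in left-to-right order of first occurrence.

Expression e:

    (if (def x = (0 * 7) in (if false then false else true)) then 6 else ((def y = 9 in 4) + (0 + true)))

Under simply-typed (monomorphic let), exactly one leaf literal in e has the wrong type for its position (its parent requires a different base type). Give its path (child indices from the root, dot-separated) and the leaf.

Working:
  unify Int ~ Int
  unify Int ~ Int
let x : Int
  unify Bool ~ Bool
  unify Bool ~ Bool
  unify Bool ~ Bool
let y : Int
  unify Int ~ Int
  unify Int ~ Int
  unify Bool ~ Int
  FAIL: mismatch Bool ~ Int

Answer: 2.1.1 : true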